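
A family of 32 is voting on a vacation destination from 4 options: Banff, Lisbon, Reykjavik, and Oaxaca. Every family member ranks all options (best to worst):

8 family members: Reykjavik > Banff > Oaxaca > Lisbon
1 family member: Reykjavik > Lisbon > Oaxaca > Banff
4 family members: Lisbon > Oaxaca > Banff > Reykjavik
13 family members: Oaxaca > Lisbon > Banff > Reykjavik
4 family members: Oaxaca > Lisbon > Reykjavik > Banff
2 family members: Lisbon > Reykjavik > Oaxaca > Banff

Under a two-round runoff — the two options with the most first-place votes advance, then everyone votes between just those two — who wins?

Round 1 first-place votes: Banff 0, Lisbon 6, Reykjavik 9, Oaxaca 17.
Oaxaca and Reykjavik advance.
Runoff: Oaxaca is preferred to Reykjavik by 21 voters; Reykjavik by 11.
Oaxaca wins the runoff.

Oaxaca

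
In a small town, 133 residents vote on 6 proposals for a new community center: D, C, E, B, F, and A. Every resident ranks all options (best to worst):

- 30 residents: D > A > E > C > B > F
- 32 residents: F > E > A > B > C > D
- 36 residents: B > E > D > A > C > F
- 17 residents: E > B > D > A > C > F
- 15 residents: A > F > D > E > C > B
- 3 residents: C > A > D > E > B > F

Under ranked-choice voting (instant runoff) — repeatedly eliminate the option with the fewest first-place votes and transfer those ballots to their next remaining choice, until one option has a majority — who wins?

B

Round 1: D 30, C 3, E 17, B 36, F 32, A 15. Eliminate C.
Round 2: D 30, E 17, B 36, F 32, A 18. Eliminate E.
Round 3: D 30, B 53, F 32, A 18. Eliminate A.
Round 4: D 33, B 53, F 47. Eliminate D.
Round 5: B 86, F 47. B has a majority.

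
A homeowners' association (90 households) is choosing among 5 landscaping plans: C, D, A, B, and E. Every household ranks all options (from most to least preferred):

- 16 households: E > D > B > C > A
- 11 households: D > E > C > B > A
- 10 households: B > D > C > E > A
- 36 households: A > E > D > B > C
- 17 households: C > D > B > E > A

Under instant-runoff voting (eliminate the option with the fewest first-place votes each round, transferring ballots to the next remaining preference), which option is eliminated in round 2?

Round 1: C 17, D 11, A 36, B 10, E 16. Eliminate B.
Round 2: C 17, D 21, A 36, E 16. Eliminate E.

E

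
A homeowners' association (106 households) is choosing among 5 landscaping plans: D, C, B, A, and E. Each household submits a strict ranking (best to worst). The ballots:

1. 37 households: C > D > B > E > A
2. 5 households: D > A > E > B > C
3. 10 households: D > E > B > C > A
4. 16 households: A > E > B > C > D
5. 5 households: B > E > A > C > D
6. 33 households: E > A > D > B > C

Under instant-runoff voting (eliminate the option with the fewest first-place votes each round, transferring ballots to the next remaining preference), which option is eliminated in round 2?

Round 1: D 15, C 37, B 5, A 16, E 33. Eliminate B.
Round 2: D 15, C 37, A 16, E 38. Eliminate D.

D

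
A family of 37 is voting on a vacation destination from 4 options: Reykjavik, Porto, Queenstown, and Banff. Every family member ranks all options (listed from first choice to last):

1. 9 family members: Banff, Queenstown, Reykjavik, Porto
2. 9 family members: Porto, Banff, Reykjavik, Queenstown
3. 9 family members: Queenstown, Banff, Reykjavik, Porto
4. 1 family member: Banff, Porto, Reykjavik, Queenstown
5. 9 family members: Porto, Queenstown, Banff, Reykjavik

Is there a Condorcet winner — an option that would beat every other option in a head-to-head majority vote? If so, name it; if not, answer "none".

Banff vs Reykjavik: 37–0 for Banff.
Banff vs Porto: 19–18 for Banff.
Banff vs Queenstown: 19–18 for Banff.
Banff beats every other option head-to-head.

Banff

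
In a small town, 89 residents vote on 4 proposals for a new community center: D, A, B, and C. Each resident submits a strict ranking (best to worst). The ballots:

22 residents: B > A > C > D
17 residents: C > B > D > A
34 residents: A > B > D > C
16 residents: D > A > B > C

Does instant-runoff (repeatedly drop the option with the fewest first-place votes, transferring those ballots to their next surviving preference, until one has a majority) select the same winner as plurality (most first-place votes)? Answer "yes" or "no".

Instant-runoff — R1 D 16, A 34, B 22, C 17 (D out); R2 A 50, B 22, C 17 (A winner). Winner: A.
Plurality — first-place votes: D 16, A 34, B 22, C 17. Winner: A.
The two methods agree.

yes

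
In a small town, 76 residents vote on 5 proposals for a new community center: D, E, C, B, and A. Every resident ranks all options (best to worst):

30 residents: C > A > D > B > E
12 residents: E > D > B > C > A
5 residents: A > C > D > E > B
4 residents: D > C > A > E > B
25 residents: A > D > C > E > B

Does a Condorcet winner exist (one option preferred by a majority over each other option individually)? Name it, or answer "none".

Checking pairwise contests:
A beats D 60–16.
D beats E 64–12.
D beats C 41–35.
D beats B 76–0.
C beats A 46–30.
Every option loses at least one head-to-head, so there is no Condorcet winner.

none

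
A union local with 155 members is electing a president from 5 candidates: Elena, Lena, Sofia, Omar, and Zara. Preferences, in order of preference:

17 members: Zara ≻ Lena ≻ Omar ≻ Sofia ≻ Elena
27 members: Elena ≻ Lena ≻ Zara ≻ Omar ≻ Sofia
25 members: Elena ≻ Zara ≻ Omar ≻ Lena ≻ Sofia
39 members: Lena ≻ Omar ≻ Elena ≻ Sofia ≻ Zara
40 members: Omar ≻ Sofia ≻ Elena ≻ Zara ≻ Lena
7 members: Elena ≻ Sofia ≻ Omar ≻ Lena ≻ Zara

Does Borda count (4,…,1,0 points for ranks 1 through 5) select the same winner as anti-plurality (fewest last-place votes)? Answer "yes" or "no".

Borda — scores: Elena 394, Lena 320, Sofia 197, Omar 402, Zara 237. Winner: Omar.
Anti-plurality — last-place votes: Elena 17, Lena 40, Sofia 52, Omar 0, Zara 46. Winner: Omar.
The two methods agree.

yes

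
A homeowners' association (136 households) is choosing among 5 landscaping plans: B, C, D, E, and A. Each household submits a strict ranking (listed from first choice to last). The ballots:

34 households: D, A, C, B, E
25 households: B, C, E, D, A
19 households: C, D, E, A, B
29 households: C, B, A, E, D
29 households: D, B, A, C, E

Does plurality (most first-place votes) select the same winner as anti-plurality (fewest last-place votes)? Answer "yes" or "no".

Plurality — first-place votes: B 25, C 48, D 63, E 0, A 0. Winner: D.
Anti-plurality — last-place votes: B 19, C 0, D 29, E 63, A 25. Winner: C.
The two methods disagree.

no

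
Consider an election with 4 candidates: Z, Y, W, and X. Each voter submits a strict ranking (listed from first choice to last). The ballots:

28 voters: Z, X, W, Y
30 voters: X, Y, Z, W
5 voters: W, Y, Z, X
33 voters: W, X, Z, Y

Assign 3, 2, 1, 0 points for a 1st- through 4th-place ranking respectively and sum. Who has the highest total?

X

Z: 28·3 + 30·1 + 5·1 + 33·1 = 152
Y: 28·0 + 30·2 + 5·2 + 33·0 = 70
W: 28·1 + 30·0 + 5·3 + 33·3 = 142
X: 28·2 + 30·3 + 5·0 + 33·2 = 212
X has the highest Borda score (212).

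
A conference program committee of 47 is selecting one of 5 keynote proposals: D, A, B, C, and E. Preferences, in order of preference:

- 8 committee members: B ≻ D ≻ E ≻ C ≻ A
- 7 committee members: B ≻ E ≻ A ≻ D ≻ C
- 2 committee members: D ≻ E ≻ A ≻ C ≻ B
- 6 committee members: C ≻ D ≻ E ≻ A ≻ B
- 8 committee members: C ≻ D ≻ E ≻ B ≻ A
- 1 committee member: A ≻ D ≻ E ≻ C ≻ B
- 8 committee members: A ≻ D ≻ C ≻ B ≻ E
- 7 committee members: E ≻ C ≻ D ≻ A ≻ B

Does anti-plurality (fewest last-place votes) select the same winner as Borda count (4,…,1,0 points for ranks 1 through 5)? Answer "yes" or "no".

yes

Anti-plurality — last-place votes: D 0, A 16, B 16, C 7, E 8. Winner: D.
Borda — scores: D 122, A 67, B 76, C 104, E 101. Winner: D.
The two methods agree.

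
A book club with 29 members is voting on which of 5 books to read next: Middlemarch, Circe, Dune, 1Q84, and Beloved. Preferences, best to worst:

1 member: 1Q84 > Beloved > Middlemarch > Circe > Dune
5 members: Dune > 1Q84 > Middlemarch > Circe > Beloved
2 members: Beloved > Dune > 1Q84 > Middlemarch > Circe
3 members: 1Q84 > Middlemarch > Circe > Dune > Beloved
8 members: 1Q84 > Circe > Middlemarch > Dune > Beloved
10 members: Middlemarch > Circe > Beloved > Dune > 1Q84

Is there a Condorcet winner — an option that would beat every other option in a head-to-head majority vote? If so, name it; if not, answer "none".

none

Checking pairwise contests:
1Q84 beats Middlemarch 19–10.
Middlemarch beats Circe 21–8.
Middlemarch beats Dune 22–7.
Dune beats 1Q84 17–12.
Middlemarch beats Beloved 26–3.
Every option loses at least one head-to-head, so there is no Condorcet winner.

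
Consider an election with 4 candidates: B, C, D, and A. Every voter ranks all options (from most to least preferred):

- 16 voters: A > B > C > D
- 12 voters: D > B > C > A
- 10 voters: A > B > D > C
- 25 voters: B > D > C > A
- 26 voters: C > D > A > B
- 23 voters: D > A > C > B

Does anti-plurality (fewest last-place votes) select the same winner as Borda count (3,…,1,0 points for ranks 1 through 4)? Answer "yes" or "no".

Anti-plurality — last-place votes: B 49, C 10, D 16, A 37. Winner: C.
Borda — scores: B 151, C 154, D 217, A 150. Winner: D.
The two methods disagree.

no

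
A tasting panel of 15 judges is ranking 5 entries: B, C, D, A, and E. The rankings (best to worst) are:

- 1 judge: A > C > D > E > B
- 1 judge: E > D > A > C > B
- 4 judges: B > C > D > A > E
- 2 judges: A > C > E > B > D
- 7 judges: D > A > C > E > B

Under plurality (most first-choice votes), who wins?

First-place votes: B 4, C 0, D 7, A 3, E 1.
D has the most first-place votes.

D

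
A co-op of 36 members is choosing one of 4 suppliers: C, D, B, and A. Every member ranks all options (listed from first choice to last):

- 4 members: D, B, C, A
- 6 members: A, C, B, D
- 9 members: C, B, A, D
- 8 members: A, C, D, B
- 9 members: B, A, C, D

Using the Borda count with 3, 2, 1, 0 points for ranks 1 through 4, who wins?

C: 4·1 + 6·2 + 9·3 + 8·2 + 9·1 = 68
D: 4·3 + 6·0 + 9·0 + 8·1 + 9·0 = 20
B: 4·2 + 6·1 + 9·2 + 8·0 + 9·3 = 59
A: 4·0 + 6·3 + 9·1 + 8·3 + 9·2 = 69
A has the highest Borda score (69).

A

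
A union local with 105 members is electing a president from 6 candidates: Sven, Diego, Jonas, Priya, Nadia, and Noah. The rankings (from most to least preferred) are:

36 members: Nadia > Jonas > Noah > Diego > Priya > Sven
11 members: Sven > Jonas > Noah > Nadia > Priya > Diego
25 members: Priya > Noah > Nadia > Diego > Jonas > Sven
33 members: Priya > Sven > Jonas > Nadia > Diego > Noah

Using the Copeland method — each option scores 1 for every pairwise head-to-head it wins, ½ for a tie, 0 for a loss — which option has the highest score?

Sven: loses to Diego, Jonas, Priya, Nadia, and Noah → score 0.
Diego: beats Sven; loses to Jonas, Priya, Nadia, and Noah → score 1.
Jonas: beats Sven, Diego, and Noah; loses to Priya and Nadia → score 3.
Priya: beats Sven, Diego, Jonas, Nadia, and Noah → score 5.
Nadia: beats Sven, Diego, Jonas, and Noah; loses to Priya → score 4.
Noah: beats Sven and Diego; loses to Jonas, Priya, and Nadia → score 2.
Priya has the best pairwise record.

Priya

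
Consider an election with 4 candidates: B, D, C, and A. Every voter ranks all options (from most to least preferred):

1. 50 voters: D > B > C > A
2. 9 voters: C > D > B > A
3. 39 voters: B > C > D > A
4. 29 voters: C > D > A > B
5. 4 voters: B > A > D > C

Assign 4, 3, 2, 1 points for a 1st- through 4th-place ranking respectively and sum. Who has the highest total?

B: 50·3 + 9·2 + 39·4 + 29·1 + 4·4 = 369
D: 50·4 + 9·3 + 39·2 + 29·3 + 4·2 = 400
C: 50·2 + 9·4 + 39·3 + 29·4 + 4·1 = 373
A: 50·1 + 9·1 + 39·1 + 29·2 + 4·3 = 168
D has the highest Borda score (400).

D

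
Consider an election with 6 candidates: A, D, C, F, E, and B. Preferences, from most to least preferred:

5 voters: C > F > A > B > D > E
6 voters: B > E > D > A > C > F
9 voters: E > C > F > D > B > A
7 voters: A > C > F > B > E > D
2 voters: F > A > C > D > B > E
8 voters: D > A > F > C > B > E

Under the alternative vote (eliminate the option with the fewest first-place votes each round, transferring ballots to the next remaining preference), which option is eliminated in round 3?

Round 1: A 7, D 8, C 5, F 2, E 9, B 6. Eliminate F.
Round 2: A 9, D 8, C 5, E 9, B 6. Eliminate C.
Round 3: A 14, D 8, E 9, B 6. Eliminate B.

B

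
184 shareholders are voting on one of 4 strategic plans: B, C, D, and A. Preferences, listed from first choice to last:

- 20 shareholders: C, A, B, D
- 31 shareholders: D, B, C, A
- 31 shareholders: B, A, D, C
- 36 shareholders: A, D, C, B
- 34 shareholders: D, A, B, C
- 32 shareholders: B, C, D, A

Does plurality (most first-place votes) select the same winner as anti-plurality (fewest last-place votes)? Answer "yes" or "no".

Plurality — first-place votes: B 63, C 20, D 65, A 36. Winner: D.
Anti-plurality — last-place votes: B 36, C 65, D 20, A 63. Winner: D.
The two methods agree.

yes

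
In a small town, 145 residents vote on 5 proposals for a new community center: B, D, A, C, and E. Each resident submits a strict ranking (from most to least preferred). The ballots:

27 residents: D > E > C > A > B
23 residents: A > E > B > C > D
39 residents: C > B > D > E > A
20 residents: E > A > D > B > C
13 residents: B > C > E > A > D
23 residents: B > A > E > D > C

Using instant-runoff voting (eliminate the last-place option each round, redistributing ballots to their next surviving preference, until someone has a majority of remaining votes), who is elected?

Round 1: B 36, D 27, A 23, C 39, E 20. Eliminate E.
Round 2: B 36, D 27, A 43, C 39. Eliminate D.
Round 3: B 36, A 43, C 66. Eliminate B.
Round 4: A 66, C 79. C has a majority.

C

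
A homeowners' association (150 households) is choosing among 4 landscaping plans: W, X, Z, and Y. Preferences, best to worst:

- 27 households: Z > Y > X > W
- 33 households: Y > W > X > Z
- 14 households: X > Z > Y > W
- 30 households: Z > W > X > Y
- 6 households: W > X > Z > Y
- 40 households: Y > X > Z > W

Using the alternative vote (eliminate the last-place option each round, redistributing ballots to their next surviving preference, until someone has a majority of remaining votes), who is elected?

Round 1: W 6, X 14, Z 57, Y 73. Eliminate W.
Round 2: X 20, Z 57, Y 73. Eliminate X.
Round 3: Z 77, Y 73. Z has a majority.

Z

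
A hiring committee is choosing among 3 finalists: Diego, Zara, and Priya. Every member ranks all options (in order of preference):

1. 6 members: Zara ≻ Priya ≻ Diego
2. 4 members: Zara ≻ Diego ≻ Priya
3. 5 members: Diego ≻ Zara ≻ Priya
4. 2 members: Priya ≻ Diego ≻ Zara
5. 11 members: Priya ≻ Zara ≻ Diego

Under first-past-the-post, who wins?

Priya

First-place votes: Diego 5, Zara 10, Priya 13.
Priya has the most first-place votes.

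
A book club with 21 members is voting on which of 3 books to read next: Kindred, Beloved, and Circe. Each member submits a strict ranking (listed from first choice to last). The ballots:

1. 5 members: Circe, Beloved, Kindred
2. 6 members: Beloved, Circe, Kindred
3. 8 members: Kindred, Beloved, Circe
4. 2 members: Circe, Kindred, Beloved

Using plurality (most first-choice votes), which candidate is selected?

Kindred

First-place votes: Kindred 8, Beloved 6, Circe 7.
Kindred has the most first-place votes.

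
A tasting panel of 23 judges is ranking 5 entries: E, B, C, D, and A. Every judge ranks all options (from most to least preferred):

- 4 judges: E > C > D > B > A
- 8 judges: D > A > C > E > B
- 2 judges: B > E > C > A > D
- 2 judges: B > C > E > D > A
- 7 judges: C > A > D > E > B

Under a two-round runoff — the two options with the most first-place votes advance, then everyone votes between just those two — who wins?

C

Round 1 first-place votes: E 4, B 4, C 7, D 8, A 0.
D and C advance.
Runoff: D is preferred to C by 8 voters; C by 15.
C wins the runoff.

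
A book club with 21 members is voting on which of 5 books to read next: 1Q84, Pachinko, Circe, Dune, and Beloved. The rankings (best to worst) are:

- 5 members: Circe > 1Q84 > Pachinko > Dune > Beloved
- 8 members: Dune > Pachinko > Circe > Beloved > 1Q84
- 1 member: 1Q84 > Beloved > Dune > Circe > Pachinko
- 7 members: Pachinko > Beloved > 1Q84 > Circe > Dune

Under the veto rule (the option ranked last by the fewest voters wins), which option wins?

Circe

Last-place votes: 1Q84 8, Pachinko 1, Circe 0, Dune 7, Beloved 5.
Circe is ranked last by the fewest voters, so Circe wins.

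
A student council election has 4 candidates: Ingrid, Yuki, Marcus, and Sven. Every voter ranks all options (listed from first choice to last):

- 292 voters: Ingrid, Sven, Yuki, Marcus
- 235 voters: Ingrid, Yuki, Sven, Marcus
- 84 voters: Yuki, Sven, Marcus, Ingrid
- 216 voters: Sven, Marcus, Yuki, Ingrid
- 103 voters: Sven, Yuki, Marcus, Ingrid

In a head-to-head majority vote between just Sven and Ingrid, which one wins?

Voters preferring Sven to Ingrid: 403; preferring Ingrid to Sven: 527.
Ingrid wins the head-to-head.

Ingrid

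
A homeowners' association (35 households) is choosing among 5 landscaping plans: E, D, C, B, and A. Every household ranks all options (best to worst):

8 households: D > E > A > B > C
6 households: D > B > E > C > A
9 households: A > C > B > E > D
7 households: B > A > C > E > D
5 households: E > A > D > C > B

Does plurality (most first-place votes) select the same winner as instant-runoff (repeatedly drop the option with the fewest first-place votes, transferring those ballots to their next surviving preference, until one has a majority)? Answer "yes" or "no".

no

Plurality — first-place votes: E 5, D 14, C 0, B 7, A 9. Winner: D.
Instant-runoff — R1 E 5, D 14, C 0, B 7, A 9 (C out); R2 E 5, D 14, B 7, A 9 (E out); R3 D 14, B 7, A 14 (B out); R4 D 14, A 21 (A winner). Winner: A.
The two methods disagree.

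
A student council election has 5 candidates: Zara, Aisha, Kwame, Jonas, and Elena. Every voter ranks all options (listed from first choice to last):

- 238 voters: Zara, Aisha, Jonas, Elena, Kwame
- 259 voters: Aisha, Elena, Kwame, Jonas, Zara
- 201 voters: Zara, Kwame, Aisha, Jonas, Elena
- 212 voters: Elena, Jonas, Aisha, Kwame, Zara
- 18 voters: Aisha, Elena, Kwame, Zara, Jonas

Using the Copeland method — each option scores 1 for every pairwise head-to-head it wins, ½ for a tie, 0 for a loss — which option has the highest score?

Aisha

Zara: loses to Aisha, Kwame, Jonas, and Elena → score 0.
Aisha: beats Zara, Kwame, Jonas, and Elena → score 4.
Kwame: beats Zara and Jonas; loses to Aisha and Elena → score 2.
Jonas: beats Zara; loses to Aisha, Kwame, and Elena → score 1.
Elena: beats Zara, Kwame, and Jonas; loses to Aisha → score 3.
Aisha has the best pairwise record.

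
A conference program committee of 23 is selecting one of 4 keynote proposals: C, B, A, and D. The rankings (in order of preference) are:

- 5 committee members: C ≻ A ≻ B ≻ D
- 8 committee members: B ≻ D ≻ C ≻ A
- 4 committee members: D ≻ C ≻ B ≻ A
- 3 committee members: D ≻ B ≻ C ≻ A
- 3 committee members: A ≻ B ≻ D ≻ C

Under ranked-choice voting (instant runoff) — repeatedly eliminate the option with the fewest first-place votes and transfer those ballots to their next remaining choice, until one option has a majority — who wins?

Round 1: C 5, B 8, A 3, D 7. Eliminate A.
Round 2: C 5, B 11, D 7. Eliminate C.
Round 3: B 16, D 7. B has a majority.

B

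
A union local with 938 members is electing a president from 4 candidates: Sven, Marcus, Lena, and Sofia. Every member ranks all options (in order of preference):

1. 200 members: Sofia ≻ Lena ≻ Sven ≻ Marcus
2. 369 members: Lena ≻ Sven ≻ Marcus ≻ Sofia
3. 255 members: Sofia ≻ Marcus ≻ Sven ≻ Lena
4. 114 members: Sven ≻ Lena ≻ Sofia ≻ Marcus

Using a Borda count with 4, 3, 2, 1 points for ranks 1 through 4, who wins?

Lena

Sven: 200·2 + 369·3 + 255·2 + 114·4 = 2473
Marcus: 200·1 + 369·2 + 255·3 + 114·1 = 1817
Lena: 200·3 + 369·4 + 255·1 + 114·3 = 2673
Sofia: 200·4 + 369·1 + 255·4 + 114·2 = 2417
Lena has the highest Borda score (2673).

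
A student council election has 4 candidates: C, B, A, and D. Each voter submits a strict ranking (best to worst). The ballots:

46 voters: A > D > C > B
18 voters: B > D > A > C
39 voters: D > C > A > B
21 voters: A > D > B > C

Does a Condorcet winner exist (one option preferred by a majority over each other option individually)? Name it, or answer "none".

A vs C: 85–39 for A.
A vs B: 106–18 for A.
A vs D: 67–57 for A.
A beats every other option head-to-head.

A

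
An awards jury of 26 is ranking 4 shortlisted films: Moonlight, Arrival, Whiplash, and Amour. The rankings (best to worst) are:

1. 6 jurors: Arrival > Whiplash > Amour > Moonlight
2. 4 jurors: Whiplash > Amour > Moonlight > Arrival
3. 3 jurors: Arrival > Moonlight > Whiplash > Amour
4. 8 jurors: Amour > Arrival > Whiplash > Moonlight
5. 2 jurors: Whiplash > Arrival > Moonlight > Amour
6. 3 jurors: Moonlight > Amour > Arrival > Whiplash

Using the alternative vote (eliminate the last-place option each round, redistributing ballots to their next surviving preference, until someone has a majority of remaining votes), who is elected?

Amour

Round 1: Moonlight 3, Arrival 9, Whiplash 6, Amour 8. Eliminate Moonlight.
Round 2: Arrival 9, Whiplash 6, Amour 11. Eliminate Whiplash.
Round 3: Arrival 11, Amour 15. Amour has a majority.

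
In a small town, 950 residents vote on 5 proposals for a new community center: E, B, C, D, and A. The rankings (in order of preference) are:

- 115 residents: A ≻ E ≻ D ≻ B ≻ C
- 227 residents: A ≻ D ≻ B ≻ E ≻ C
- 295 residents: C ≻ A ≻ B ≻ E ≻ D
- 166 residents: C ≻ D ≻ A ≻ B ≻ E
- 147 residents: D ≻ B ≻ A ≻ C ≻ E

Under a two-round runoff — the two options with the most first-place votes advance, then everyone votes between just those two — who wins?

A

Round 1 first-place votes: E 0, B 0, C 461, D 147, A 342.
C and A advance.
Runoff: C is preferred to A by 461 voters; A by 489.
A wins the runoff.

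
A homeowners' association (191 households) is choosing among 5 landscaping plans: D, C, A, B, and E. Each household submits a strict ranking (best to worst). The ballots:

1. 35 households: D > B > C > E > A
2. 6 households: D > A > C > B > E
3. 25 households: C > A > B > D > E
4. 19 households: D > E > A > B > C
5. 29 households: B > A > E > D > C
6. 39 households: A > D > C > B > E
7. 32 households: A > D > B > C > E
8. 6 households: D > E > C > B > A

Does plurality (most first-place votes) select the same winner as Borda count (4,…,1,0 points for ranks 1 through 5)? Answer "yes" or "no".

no

Plurality — first-place votes: D 66, C 25, A 71, B 29, E 0. Winner: A.
Borda — scores: D 531, C 304, A 502, B 405, E 168. Winner: D.
The two methods disagree.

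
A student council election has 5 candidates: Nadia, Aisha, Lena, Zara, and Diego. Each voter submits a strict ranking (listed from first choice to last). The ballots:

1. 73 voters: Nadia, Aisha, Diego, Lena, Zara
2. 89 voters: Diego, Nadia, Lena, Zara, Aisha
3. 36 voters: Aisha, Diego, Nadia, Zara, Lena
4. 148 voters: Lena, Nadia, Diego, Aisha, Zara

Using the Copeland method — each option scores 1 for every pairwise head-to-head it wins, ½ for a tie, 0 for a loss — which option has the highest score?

Nadia: beats Aisha, Lena, Zara, and Diego → score 4.
Aisha: beats Zara; loses to Nadia, Lena, and Diego → score 1.
Lena: beats Aisha and Zara; loses to Nadia and Diego → score 2.
Zara: loses to Nadia, Aisha, Lena, and Diego → score 0.
Diego: beats Aisha, Lena, and Zara; loses to Nadia → score 3.
Nadia has the best pairwise record.

Nadia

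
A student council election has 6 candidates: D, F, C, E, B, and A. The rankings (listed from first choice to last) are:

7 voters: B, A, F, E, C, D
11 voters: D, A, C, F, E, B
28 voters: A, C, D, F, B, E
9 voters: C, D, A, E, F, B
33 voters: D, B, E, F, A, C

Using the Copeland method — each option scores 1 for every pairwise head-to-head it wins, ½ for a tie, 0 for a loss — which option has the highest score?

D

D: beats F, E, B, and A; ties C → score 4.5.
F: beats E and B; loses to D, C, and A → score 2.
C: beats F, E, and B; ties D; loses to A → score 3.5.
E: loses to D, F, C, B, and A → score 0.
B: beats E; loses to D, F, C, and A → score 1.
A: beats F, C, E, and B; loses to D → score 4.
D has the best pairwise record.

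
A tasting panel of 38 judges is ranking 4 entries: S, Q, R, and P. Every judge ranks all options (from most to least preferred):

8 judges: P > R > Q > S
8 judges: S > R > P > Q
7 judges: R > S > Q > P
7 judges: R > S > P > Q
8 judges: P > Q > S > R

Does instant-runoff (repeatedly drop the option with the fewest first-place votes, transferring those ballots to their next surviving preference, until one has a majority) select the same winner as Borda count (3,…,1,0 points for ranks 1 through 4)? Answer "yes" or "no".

yes

Instant-runoff — R1 S 8, Q 0, R 14, P 16 (Q out); R2 S 8, R 14, P 16 (S out); R3 R 22, P 16 (R winner). Winner: R.
Borda — scores: S 60, Q 31, R 74, P 63. Winner: R.
The two methods agree.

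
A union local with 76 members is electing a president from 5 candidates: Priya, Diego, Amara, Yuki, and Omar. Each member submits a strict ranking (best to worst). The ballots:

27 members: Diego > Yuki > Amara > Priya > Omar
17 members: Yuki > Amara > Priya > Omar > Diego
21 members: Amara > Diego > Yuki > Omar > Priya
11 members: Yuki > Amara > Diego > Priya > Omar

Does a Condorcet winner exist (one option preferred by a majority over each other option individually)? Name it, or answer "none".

Checking pairwise contests:
Diego beats Priya 59–17.
Amara beats Diego 49–27.
Yuki beats Amara 55–21.
Diego beats Yuki 48–28.
Priya beats Omar 55–21.
Every option loses at least one head-to-head, so there is no Condorcet winner.

none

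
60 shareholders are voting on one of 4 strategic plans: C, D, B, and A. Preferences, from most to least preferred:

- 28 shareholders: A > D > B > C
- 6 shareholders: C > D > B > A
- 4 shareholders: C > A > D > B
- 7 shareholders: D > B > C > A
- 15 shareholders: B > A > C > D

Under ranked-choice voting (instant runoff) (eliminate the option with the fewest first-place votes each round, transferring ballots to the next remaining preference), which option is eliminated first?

D

Round 1: C 10, D 7, B 15, A 28. Eliminate D.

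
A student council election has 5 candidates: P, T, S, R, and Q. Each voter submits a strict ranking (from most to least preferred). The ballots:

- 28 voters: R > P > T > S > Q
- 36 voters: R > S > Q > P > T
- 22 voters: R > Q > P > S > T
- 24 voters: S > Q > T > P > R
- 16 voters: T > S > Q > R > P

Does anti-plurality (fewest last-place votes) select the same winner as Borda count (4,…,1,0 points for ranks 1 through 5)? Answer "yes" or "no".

no

Anti-plurality — last-place votes: P 16, T 58, S 0, R 24, Q 28. Winner: S.
Borda — scores: P 188, T 168, S 302, R 360, Q 242. Winner: R.
The two methods disagree.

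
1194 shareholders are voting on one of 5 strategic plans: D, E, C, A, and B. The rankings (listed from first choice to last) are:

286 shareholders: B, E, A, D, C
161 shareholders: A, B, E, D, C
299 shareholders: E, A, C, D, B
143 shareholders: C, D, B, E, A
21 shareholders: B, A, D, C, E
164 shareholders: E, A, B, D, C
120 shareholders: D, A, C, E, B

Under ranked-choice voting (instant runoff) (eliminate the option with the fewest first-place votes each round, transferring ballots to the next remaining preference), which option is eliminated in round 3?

Round 1: D 120, E 463, C 143, A 161, B 307. Eliminate D.
Round 2: E 463, C 143, A 281, B 307. Eliminate C.
Round 3: E 463, A 281, B 450. Eliminate A.

A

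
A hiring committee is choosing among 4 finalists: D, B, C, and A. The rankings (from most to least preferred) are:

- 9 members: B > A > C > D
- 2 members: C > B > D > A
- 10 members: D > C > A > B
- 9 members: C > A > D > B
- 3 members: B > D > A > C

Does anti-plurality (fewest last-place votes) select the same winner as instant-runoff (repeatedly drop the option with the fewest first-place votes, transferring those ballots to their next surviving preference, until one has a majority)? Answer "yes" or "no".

Anti-plurality — last-place votes: D 9, B 19, C 3, A 2. Winner: A.
Instant-runoff — R1 D 10, B 12, C 11, A 0 (A out); R2 D 10, B 12, C 11 (D out); R3 B 12, C 21 (C winner). Winner: C.
The two methods disagree.

no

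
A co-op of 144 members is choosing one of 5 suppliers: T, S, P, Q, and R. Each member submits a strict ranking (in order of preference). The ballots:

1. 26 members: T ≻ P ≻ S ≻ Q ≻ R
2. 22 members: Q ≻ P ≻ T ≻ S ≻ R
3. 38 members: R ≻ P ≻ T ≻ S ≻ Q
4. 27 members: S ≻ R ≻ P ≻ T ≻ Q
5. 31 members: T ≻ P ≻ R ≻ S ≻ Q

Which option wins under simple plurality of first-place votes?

T

First-place votes: T 57, S 27, P 0, Q 22, R 38.
T has the most first-place votes.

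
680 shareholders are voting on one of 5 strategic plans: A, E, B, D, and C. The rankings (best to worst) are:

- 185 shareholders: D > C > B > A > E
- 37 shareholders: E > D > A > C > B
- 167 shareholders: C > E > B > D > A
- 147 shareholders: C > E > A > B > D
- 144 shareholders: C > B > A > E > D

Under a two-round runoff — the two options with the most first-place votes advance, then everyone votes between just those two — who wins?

Round 1 first-place votes: A 0, E 37, B 0, D 185, C 458.
C and D advance.
Runoff: C is preferred to D by 458 voters; D by 222.
C wins the runoff.

C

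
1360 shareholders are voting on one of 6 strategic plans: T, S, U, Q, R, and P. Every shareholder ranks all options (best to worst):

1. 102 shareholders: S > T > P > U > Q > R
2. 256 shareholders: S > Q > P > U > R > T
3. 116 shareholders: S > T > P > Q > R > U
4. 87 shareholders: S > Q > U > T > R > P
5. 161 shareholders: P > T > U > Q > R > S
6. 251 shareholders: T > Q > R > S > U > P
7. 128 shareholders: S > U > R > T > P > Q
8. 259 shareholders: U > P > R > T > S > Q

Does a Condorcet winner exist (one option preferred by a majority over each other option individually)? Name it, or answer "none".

S

S vs T: 689–671 for S.
S vs U: 940–420 for S.
S vs Q: 948–412 for S.
S vs R: 689–671 for S.
S vs P: 940–420 for S.
S beats every other option head-to-head.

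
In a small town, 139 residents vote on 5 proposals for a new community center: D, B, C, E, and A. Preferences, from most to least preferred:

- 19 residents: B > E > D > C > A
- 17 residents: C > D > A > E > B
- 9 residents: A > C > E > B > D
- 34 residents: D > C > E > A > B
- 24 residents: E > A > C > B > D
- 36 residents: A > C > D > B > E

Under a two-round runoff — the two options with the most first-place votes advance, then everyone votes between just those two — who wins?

Round 1 first-place votes: D 34, B 19, C 17, E 24, A 45.
A and D advance.
Runoff: A is preferred to D by 69 voters; D by 70.
D wins the runoff.

D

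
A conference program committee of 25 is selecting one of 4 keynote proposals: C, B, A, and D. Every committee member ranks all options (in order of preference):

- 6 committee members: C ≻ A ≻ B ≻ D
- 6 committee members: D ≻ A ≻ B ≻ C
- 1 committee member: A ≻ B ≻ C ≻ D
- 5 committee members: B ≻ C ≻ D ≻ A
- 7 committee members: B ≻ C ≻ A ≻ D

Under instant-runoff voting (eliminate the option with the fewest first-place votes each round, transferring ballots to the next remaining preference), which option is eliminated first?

A

Round 1: C 6, B 12, A 1, D 6. Eliminate A.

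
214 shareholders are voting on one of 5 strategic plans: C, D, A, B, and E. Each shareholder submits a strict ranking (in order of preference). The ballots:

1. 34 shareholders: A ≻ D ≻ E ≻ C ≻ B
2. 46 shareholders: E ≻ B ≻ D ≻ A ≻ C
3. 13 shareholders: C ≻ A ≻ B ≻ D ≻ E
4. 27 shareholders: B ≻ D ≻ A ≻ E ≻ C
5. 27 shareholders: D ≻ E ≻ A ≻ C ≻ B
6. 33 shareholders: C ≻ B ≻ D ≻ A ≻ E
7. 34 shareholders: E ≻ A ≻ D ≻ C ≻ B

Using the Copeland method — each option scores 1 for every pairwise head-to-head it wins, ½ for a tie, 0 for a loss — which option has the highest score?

C: beats B; loses to D, A, and E → score 1.
D: beats C, A, and E; loses to B → score 3.
A: beats C and B; ties E; loses to D → score 2.5.
B: beats D; loses to C, A, and E → score 1.
E: beats C and B; ties A; loses to D → score 2.5.
D has the best pairwise record.

D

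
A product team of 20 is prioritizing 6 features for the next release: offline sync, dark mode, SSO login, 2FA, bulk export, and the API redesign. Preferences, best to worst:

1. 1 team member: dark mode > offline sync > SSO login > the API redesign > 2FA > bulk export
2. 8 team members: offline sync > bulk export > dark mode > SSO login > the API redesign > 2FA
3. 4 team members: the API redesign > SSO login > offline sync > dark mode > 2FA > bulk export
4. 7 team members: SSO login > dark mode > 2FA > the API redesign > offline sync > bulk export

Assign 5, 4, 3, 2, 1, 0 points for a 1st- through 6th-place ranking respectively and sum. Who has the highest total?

SSO login

offline sync: 1·4 + 8·5 + 4·3 + 7·1 = 63
dark mode: 1·5 + 8·3 + 4·2 + 7·4 = 65
SSO login: 1·3 + 8·2 + 4·4 + 7·5 = 70
2FA: 1·1 + 8·0 + 4·1 + 7·3 = 26
bulk export: 1·0 + 8·4 + 4·0 + 7·0 = 32
the API redesign: 1·2 + 8·1 + 4·5 + 7·2 = 44
SSO login has the highest Borda score (70).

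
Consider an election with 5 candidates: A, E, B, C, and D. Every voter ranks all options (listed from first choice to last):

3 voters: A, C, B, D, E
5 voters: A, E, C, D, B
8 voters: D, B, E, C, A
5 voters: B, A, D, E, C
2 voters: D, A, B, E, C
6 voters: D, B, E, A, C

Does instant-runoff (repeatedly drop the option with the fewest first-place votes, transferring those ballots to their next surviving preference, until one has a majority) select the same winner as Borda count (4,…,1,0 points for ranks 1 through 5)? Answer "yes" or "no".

Instant-runoff — R1 A 8, E 0, B 5, C 0, D 16 (D winner). Winner: D.
Borda — scores: A 59, E 50, B 72, C 27, D 82. Winner: D.
The two methods agree.

yes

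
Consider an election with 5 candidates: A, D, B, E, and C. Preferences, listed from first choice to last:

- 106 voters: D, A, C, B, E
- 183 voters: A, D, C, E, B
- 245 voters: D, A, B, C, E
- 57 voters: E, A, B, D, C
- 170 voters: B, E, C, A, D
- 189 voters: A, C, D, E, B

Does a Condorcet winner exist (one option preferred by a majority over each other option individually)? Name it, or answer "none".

A vs D: 599–351 for A.
A vs B: 780–170 for A.
A vs E: 723–227 for A.
A vs C: 780–170 for A.
A beats every other option head-to-head.

A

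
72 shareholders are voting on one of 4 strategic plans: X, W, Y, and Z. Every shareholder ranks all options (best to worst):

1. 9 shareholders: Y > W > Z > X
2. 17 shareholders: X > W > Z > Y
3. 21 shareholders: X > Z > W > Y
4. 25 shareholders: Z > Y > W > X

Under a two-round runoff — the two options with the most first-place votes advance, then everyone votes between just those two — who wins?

Round 1 first-place votes: X 38, W 0, Y 9, Z 25.
X and Z advance.
Runoff: X is preferred to Z by 38 voters; Z by 34.
X wins the runoff.

X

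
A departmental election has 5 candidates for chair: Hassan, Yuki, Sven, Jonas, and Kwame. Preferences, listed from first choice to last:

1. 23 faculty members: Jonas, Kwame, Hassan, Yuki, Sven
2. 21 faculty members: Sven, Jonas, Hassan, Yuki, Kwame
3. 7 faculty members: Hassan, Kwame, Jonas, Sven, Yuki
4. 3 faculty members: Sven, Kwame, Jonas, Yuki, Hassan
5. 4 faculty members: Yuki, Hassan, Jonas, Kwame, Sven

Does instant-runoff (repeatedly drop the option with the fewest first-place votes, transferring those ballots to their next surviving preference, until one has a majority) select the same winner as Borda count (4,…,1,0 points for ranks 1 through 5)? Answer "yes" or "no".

yes

Instant-runoff — R1 Hassan 7, Yuki 4, Sven 24, Jonas 23, Kwame 0 (Kwame out); R2 Hassan 7, Yuki 4, Sven 24, Jonas 23 (Yuki out); R3 Hassan 11, Sven 24, Jonas 23 (Hassan out); R4 Sven 24, Jonas 34 (Jonas winner). Winner: Jonas.
Borda — scores: Hassan 128, Yuki 63, Sven 103, Jonas 183, Kwame 103. Winner: Jonas.
The two methods agree.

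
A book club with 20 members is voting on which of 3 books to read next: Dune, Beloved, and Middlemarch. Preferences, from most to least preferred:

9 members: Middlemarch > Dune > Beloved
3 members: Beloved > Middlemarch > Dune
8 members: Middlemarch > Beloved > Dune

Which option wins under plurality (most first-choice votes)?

Middlemarch

First-place votes: Dune 0, Beloved 3, Middlemarch 17.
Middlemarch has the most first-place votes.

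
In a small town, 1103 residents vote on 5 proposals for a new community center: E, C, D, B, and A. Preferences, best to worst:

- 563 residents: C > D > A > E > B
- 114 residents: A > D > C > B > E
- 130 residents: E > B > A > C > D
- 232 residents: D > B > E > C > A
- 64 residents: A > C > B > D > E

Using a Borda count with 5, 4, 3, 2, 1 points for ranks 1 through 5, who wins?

C

E: 563·2 + 114·1 + 130·5 + 232·3 + 64·1 = 2650
C: 563·5 + 114·3 + 130·2 + 232·2 + 64·4 = 4137
D: 563·4 + 114·4 + 130·1 + 232·5 + 64·2 = 4126
B: 563·1 + 114·2 + 130·4 + 232·4 + 64·3 = 2431
A: 563·3 + 114·5 + 130·3 + 232·1 + 64·5 = 3201
C has the highest Borda score (4137).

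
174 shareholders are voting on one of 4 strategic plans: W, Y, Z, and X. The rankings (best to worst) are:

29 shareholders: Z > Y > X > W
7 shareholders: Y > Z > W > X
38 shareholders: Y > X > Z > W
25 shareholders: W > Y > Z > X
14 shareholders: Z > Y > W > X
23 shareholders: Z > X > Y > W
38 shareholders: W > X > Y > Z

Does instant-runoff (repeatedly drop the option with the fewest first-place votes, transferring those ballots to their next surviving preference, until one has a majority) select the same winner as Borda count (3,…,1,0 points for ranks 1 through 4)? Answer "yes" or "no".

no

Instant-runoff — R1 W 63, Y 45, Z 66, X 0 (X out); R2 W 63, Y 45, Z 66 (Y out); R3 W 63, Z 111 (Z winner). Winner: Z.
Borda — scores: W 210, Y 332, Z 275, X 227. Winner: Y.
The two methods disagree.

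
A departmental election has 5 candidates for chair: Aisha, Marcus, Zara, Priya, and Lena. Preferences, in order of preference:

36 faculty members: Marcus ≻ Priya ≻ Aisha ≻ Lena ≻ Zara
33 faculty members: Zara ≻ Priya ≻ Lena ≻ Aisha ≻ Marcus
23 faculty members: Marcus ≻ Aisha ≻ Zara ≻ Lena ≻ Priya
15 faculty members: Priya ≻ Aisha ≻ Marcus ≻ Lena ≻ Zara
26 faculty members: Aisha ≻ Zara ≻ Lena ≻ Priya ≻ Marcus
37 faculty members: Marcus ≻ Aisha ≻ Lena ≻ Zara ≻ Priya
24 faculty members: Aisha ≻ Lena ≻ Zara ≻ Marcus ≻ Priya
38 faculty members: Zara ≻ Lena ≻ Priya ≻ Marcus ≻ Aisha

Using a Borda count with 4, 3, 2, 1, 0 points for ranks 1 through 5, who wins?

Aisha

Aisha: 36·2 + 33·1 + 23·3 + 15·3 + 26·4 + 37·3 + 24·4 + 38·0 = 530
Marcus: 36·4 + 33·0 + 23·4 + 15·2 + 26·0 + 37·4 + 24·1 + 38·1 = 476
Zara: 36·0 + 33·4 + 23·2 + 15·0 + 26·3 + 37·1 + 24·2 + 38·4 = 493
Priya: 36·3 + 33·3 + 23·0 + 15·4 + 26·1 + 37·0 + 24·0 + 38·2 = 369
Lena: 36·1 + 33·2 + 23·1 + 15·1 + 26·2 + 37·2 + 24·3 + 38·3 = 452
Aisha has the highest Borda score (530).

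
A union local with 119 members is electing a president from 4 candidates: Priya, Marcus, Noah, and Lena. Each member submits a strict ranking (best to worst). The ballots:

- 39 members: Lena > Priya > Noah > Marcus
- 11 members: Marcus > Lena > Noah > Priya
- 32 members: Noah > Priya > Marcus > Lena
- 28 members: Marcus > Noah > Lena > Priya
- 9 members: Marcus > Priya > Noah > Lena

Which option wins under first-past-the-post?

Marcus

First-place votes: Priya 0, Marcus 48, Noah 32, Lena 39.
Marcus has the most first-place votes.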